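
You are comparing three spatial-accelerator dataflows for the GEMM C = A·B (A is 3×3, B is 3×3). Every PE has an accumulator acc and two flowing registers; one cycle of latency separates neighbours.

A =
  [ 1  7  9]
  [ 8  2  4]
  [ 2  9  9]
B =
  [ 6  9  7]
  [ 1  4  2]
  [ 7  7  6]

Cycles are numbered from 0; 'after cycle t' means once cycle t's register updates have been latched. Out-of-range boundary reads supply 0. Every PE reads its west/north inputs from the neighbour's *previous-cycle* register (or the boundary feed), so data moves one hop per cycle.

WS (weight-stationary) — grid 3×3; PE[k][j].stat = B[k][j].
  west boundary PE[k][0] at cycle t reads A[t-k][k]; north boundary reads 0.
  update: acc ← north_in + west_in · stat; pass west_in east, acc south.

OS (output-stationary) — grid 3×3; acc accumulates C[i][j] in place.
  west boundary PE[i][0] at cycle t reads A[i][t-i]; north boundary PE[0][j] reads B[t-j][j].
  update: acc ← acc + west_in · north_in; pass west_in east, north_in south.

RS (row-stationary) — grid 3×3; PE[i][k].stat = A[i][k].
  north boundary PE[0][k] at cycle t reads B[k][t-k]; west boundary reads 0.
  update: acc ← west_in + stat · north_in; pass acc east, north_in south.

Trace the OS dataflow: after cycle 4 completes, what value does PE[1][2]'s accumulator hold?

PE[1][2].acc = 60

OS on a 3×3 grid — tracing PE[1][2] and its feeders:
  0: (0,2).acc=0  regs=<0,0>
  0: (1,1).acc=0  regs=<0,0>
  0: (1,2).acc=0  regs=<0,0>
  1: (0,2).acc=0  regs=<0,0>
  1: (1,1).acc=0  regs=<0,0>
  1: (1,2).acc=0  regs=<0,0>
  2: (0,2).acc=7  regs=<1,7>
  2: (1,1).acc=72  regs=<8,9>
  2: (1,2).acc=0  regs=<0,0>
  3: (0,2).acc=21  regs=<7,2>
  3: (1,1).acc=80  regs=<2,4>
  3: (1,2).acc=56  regs=<8,7>
  4: (0,2).acc=75  regs=<9,6>
  4: (1,1).acc=108  regs=<4,7>
  4: (1,2).acc=60  regs=<2,2>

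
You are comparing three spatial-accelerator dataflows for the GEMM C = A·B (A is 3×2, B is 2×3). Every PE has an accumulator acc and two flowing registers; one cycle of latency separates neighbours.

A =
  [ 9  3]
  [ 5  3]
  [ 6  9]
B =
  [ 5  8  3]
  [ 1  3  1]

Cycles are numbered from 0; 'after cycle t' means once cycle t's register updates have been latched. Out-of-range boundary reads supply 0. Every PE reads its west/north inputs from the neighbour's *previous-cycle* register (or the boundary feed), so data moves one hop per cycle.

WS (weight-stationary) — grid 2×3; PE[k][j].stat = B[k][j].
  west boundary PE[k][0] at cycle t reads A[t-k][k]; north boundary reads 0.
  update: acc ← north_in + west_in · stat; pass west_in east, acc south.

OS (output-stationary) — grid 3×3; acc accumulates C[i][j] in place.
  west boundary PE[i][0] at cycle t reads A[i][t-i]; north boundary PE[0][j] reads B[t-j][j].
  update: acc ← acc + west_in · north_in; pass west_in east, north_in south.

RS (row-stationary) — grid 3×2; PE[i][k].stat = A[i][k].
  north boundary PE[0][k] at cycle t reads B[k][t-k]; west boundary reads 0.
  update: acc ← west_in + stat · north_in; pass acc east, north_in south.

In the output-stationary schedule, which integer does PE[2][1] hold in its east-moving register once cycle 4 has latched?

OS on a 3×3 grid — tracing PE[2][1] and its feeders:
  c0 r1c1: 0 / 0 / 0
  c0 r2c0: 0 / 0 / 0
  c0 r2c1: 0 / 0 / 0
  c1 r1c1: 0 / 0 / 0
  c1 r2c0: 0 / 0 / 0
  c1 r2c1: 0 / 0 / 0
  c2 r1c1: 40 / 5 / 8
  c2 r2c0: 30 / 6 / 5
  c2 r2c1: 0 / 0 / 0
  c3 r1c1: 49 / 3 / 3
  c3 r2c0: 39 / 9 / 1
  c3 r2c1: 48 / 6 / 8
  c4 r1c1: 49 / 0 / 0
  c4 r2c0: 39 / 0 / 0
  c4 r2c1: 75 / 9 / 3

register = 9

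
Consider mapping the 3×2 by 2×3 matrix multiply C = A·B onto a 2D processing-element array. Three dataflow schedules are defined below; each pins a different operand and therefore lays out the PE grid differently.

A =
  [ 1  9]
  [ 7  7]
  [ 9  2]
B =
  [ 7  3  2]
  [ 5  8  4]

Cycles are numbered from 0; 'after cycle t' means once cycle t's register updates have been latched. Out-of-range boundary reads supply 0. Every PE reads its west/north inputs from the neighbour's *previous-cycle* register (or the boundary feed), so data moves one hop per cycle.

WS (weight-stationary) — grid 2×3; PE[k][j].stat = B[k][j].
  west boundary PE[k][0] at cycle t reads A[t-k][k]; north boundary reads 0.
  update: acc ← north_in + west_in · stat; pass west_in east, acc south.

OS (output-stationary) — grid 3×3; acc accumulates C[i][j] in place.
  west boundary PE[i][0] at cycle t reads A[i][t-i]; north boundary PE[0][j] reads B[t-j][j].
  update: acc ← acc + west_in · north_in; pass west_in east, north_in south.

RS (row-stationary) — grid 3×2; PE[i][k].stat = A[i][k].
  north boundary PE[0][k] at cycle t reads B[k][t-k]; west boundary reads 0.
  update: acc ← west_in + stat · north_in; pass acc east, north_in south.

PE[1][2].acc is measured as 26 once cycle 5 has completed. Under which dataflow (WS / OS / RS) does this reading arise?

WS [2×3] PE[1][2] across cycles:
  cycle 0: PE[1][2] → acc 0, east 0, south 0
  cycle 1: PE[1][2] → acc 0, east 0, south 0
  cycle 2: PE[1][2] → acc 0, east 0, south 0
  cycle 3: PE[1][2] → acc 38, east 9, south 38
  cycle 4: PE[1][2] → acc 42, east 7, south 42
  cycle 5: PE[1][2] → acc 26, east 2, south 26
OS [3×3] PE[1][2] across cycles:
  cycle 0: PE[1][2] → acc 0, east 0, south 0
  cycle 1: PE[1][2] → acc 0, east 0, south 0
  cycle 2: PE[1][2] → acc 0, east 0, south 0
  cycle 3: PE[1][2] → acc 14, east 7, south 2
  cycle 4: PE[1][2] → acc 42, east 7, south 4
  cycle 5: PE[1][2] → acc 42, east 0, south 0
— RS: 3×2 array has no PE[1][2].

dataflow = WS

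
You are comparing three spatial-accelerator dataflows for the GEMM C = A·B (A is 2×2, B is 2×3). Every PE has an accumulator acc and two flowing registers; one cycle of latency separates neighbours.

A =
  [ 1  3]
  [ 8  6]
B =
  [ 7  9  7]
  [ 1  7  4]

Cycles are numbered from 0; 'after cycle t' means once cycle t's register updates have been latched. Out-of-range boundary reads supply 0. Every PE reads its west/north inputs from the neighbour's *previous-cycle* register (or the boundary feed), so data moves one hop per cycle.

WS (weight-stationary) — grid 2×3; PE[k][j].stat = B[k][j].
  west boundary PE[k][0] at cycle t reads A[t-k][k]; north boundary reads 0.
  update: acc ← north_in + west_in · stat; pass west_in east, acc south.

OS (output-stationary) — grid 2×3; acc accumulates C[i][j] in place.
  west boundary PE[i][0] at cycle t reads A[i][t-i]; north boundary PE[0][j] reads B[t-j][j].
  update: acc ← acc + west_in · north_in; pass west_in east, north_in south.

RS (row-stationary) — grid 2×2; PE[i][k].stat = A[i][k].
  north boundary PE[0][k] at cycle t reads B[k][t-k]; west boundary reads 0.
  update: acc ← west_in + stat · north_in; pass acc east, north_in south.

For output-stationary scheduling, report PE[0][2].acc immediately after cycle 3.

OS (2×3). Following PE[0][2] plus its west/north inputs:
  step 0 · PE0,1: acc=0; fwd→0 fwd↓0
  step 0 · PE0,2: acc=0; fwd→0 fwd↓0
  step 1 · PE0,1: acc=9; fwd→1 fwd↓9
  step 1 · PE0,2: acc=0; fwd→0 fwd↓0
  step 2 · PE0,1: acc=30; fwd→3 fwd↓7
  step 2 · PE0,2: acc=7; fwd→1 fwd↓7
  step 3 · PE0,1: acc=30; fwd→0 fwd↓0
  step 3 · PE0,2: acc=19; fwd→3 fwd↓4

PE[0][2].acc = 19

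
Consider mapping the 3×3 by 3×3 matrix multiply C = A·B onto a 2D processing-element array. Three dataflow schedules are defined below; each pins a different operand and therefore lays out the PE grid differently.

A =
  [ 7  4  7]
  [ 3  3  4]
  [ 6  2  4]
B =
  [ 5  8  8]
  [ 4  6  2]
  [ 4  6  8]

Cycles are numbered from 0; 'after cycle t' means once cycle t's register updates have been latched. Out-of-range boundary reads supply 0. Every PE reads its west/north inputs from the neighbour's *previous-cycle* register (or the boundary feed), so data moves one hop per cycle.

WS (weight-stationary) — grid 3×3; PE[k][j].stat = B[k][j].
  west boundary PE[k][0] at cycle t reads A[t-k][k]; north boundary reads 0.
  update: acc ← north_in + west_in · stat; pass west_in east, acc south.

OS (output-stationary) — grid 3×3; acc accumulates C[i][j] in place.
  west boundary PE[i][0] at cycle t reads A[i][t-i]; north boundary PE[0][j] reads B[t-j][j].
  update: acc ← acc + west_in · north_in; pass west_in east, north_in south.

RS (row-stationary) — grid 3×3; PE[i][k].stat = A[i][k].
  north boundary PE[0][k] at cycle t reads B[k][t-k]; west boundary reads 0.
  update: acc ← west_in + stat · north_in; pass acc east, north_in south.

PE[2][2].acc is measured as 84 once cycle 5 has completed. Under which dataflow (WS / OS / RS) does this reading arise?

— WS: 3×3; PE[2][2] trace:
  cycle 0: PE[2][2] → acc 0, east 0, south 0
  cycle 1: PE[2][2] → acc 0, east 0, south 0
  cycle 2: PE[2][2] → acc 0, east 0, south 0
  cycle 3: PE[2][2] → acc 0, east 0, south 0
  cycle 4: PE[2][2] → acc 120, east 7, south 120
  cycle 5: PE[2][2] → acc 62, east 4, south 62
— OS: 3×3; PE[2][2] trace:
  cycle 0: PE[2][2] → acc 0, east 0, south 0
  cycle 1: PE[2][2] → acc 0, east 0, south 0
  cycle 2: PE[2][2] → acc 0, east 0, south 0
  cycle 3: PE[2][2] → acc 0, east 0, south 0
  cycle 4: PE[2][2] → acc 48, east 6, south 8
  cycle 5: PE[2][2] → acc 52, east 2, south 2
— RS: 3×3; PE[2][2] trace:
  cycle 0: PE[2][2] → acc 0, east 0, south 0
  cycle 1: PE[2][2] → acc 0, east 0, south 0
  cycle 2: PE[2][2] → acc 0, east 0, south 0
  cycle 3: PE[2][2] → acc 0, east 0, south 0
  cycle 4: PE[2][2] → acc 54, east 54, south 4
  cycle 5: PE[2][2] → acc 84, east 84, south 6

dataflow = RS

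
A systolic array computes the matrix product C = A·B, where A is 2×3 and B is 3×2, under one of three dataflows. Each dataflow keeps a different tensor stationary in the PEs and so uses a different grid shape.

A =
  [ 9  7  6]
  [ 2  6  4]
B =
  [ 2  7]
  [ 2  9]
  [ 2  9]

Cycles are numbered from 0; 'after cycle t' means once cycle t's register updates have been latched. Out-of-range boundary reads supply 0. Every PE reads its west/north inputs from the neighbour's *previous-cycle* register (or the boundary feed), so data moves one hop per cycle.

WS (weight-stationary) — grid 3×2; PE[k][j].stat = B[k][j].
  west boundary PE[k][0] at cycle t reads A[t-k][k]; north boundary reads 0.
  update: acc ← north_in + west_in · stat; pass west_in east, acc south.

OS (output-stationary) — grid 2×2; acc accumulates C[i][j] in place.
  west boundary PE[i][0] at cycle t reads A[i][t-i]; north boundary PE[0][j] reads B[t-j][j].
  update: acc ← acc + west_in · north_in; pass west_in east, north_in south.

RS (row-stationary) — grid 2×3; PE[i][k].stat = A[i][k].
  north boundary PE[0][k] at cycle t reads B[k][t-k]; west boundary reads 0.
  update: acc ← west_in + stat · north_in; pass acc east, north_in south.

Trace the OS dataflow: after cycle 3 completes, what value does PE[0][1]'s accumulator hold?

OS 2×2: PE[0][1] cycle-by-cycle (with neighbour feeds):
  step 0 · PE0,0: acc=18; fwd→9 fwd↓2
  step 0 · PE0,1: acc=0; fwd→0 fwd↓0
  step 1 · PE0,0: acc=32; fwd→7 fwd↓2
  step 1 · PE0,1: acc=63; fwd→9 fwd↓7
  step 2 · PE0,0: acc=44; fwd→6 fwd↓2
  step 2 · PE0,1: acc=126; fwd→7 fwd↓9
  step 3 · PE0,0: acc=44; fwd→0 fwd↓0
  step 3 · PE0,1: acc=180; fwd→6 fwd↓9

PE[0][1].acc = 180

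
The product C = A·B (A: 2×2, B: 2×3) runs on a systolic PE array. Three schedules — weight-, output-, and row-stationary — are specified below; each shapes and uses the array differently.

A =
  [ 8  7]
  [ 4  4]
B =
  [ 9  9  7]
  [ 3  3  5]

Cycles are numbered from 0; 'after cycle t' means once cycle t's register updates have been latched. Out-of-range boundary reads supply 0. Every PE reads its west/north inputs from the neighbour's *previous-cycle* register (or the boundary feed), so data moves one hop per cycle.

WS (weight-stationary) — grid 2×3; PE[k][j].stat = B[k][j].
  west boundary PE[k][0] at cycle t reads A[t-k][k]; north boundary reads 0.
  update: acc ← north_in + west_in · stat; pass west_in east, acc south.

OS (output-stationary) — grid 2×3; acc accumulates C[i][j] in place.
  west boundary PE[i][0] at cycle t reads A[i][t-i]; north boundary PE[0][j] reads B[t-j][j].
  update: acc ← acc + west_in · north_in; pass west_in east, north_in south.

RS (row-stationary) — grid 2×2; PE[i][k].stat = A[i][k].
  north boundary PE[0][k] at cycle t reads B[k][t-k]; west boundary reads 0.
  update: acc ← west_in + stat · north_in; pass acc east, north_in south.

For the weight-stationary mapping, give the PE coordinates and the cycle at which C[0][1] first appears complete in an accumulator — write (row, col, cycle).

(row, col, cycle) = (1, 1, 2)

Under WS, C[0][1] lands at PE[1][1]:
  t=0 PE[1][1]: acc=0 h=0 v=0
  t=1 PE[1][1]: acc=0 h=0 v=0
  t=2 PE[1][1]: acc=93 h=7 v=93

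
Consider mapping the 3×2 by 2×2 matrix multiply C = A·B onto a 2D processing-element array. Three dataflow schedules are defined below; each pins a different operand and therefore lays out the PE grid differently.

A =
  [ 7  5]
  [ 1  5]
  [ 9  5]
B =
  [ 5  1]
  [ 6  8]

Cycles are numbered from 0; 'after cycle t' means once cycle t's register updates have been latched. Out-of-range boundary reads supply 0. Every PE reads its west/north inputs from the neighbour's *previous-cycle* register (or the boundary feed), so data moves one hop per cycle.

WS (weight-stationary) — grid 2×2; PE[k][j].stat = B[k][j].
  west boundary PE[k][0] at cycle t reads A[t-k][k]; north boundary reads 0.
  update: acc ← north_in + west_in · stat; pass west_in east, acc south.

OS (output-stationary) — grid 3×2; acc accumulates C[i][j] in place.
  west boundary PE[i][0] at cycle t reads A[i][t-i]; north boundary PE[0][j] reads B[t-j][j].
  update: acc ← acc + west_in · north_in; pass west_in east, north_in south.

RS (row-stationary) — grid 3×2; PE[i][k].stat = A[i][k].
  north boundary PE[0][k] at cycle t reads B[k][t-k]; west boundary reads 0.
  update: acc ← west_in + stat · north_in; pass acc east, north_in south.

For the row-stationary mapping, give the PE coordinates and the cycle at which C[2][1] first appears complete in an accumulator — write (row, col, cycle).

(row, col, cycle) = (2, 1, 4)

RS — PE[2][1] is where C[2][1] collects:
  cycle 0: PE[2][1] → acc 0, east 0, south 0
  cycle 1: PE[2][1] → acc 0, east 0, south 0
  cycle 2: PE[2][1] → acc 0, east 0, south 0
  cycle 3: PE[2][1] → acc 75, east 75, south 6
  cycle 4: PE[2][1] → acc 49, east 49, south 8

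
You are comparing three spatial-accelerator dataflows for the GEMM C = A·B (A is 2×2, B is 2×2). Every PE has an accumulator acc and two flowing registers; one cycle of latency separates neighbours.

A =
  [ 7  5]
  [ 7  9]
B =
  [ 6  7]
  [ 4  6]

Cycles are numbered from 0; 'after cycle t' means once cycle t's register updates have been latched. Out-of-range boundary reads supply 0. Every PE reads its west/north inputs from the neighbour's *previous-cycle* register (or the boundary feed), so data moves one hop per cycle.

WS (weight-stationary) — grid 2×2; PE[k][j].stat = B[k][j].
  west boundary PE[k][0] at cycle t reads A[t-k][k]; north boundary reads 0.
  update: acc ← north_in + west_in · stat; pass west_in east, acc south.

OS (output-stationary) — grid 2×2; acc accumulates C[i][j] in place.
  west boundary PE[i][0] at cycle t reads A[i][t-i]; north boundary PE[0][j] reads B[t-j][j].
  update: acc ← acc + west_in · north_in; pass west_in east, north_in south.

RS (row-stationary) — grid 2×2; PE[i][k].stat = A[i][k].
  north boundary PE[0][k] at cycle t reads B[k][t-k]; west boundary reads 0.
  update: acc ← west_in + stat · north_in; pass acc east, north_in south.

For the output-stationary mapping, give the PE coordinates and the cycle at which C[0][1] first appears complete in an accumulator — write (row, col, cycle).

(row, col, cycle) = (0, 1, 2)

Under OS, C[0][1] lands at PE[0][1]:
  step 0 · PE0,1: acc=0; fwd→0 fwd↓0
  step 1 · PE0,1: acc=49; fwd→7 fwd↓7
  step 2 · PE0,1: acc=79; fwd→5 fwd↓6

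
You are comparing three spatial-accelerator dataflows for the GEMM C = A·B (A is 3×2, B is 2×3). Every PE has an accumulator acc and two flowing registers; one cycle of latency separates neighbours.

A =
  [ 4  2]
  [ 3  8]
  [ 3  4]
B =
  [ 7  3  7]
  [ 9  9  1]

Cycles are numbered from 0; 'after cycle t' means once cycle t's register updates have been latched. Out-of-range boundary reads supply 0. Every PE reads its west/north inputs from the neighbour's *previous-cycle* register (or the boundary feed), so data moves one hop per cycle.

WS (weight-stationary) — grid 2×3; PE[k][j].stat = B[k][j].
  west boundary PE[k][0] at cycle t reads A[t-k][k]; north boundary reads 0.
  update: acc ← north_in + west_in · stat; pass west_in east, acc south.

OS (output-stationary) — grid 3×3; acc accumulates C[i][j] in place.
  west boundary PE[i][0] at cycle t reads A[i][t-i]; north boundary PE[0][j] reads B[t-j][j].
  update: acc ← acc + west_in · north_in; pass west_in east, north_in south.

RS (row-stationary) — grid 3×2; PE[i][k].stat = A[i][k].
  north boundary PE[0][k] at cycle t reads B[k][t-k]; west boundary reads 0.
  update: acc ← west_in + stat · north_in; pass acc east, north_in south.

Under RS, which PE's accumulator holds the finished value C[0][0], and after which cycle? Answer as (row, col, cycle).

RS — PE[0][1] is where C[0][0] collects:
  0: (0,1).acc=0  regs=<0,0>
  1: (0,1).acc=46  regs=<46,9>

(row, col, cycle) = (0, 1, 1)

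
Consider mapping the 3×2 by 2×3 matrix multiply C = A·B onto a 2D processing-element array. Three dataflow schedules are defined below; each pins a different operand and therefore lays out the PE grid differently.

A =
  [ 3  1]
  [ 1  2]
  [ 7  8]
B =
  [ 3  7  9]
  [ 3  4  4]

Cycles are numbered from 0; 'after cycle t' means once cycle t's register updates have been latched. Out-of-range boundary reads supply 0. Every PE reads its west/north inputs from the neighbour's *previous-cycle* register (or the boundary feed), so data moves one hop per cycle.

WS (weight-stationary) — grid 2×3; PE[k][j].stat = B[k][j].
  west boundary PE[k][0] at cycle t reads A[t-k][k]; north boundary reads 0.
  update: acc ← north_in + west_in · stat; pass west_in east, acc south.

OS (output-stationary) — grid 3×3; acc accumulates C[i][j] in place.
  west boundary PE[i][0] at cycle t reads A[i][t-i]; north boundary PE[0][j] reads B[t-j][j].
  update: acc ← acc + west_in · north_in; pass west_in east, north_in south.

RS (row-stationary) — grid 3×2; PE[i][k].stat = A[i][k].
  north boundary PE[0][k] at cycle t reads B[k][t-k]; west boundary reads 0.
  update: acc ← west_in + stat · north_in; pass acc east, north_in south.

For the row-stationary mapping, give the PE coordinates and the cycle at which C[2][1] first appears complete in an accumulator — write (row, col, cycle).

Under RS, C[2][1] lands at PE[2][1]:
  c0 r2c1: 0 / 0 / 0
  c1 r2c1: 0 / 0 / 0
  c2 r2c1: 0 / 0 / 0
  c3 r2c1: 45 / 45 / 3
  c4 r2c1: 81 / 81 / 4

(row, col, cycle) = (2, 1, 4)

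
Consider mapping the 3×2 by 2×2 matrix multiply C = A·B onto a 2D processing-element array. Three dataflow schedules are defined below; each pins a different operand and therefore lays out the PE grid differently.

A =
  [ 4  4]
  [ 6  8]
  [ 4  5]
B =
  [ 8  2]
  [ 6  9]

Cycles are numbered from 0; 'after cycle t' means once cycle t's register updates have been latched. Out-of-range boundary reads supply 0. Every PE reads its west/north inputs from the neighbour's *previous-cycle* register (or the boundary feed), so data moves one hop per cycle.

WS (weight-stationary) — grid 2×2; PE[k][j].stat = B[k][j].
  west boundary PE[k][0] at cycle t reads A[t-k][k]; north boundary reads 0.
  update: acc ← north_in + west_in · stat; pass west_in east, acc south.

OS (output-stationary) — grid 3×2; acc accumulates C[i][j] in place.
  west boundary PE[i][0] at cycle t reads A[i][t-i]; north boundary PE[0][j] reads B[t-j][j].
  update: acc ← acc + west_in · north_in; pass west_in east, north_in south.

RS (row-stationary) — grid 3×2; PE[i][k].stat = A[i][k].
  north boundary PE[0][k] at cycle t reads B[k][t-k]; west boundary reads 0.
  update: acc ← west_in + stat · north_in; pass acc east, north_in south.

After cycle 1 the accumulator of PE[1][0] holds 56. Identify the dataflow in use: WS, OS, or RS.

dataflow = WS

WS (2×2 grid), PE[1][0]:
  step 0 · PE1,0: acc=0; fwd→0 fwd↓0
  step 1 · PE1,0: acc=56; fwd→4 fwd↓56
OS (3×2 grid), PE[1][0]:
  step 0 · PE1,0: acc=0; fwd→0 fwd↓0
  step 1 · PE1,0: acc=48; fwd→6 fwd↓8
RS (3×2 grid), PE[1][0]:
  step 0 · PE1,0: acc=0; fwd→0 fwd↓0
  step 1 · PE1,0: acc=48; fwd→48 fwd↓8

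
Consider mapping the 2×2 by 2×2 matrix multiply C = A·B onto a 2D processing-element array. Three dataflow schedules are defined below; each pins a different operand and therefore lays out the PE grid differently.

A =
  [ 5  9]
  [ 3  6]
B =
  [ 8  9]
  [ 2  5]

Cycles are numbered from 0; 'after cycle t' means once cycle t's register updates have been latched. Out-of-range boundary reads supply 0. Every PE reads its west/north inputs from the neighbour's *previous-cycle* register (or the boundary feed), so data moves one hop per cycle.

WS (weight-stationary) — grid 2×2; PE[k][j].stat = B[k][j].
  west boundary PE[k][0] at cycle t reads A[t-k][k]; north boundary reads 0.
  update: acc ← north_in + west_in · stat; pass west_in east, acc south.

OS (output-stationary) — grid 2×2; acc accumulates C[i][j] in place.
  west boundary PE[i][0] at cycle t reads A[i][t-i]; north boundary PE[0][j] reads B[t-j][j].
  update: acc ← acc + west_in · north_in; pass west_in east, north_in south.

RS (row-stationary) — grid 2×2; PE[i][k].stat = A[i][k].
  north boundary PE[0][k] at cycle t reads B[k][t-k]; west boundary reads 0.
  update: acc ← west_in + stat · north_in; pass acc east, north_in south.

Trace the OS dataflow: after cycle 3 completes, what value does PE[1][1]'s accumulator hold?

Tracing OS — 2×2 array, target PE[1][1]:
  cycle 0: PE[0][1] → acc 0, east 0, south 0
  cycle 0: PE[1][0] → acc 0, east 0, south 0
  cycle 0: PE[1][1] → acc 0, east 0, south 0
  cycle 1: PE[0][1] → acc 45, east 5, south 9
  cycle 1: PE[1][0] → acc 24, east 3, south 8
  cycle 1: PE[1][1] → acc 0, east 0, south 0
  cycle 2: PE[0][1] → acc 90, east 9, south 5
  cycle 2: PE[1][0] → acc 36, east 6, south 2
  cycle 2: PE[1][1] → acc 27, east 3, south 9
  cycle 3: PE[0][1] → acc 90, east 0, south 0
  cycle 3: PE[1][0] → acc 36, east 0, south 0
  cycle 3: PE[1][1] → acc 57, east 6, south 5

PE[1][1].acc = 57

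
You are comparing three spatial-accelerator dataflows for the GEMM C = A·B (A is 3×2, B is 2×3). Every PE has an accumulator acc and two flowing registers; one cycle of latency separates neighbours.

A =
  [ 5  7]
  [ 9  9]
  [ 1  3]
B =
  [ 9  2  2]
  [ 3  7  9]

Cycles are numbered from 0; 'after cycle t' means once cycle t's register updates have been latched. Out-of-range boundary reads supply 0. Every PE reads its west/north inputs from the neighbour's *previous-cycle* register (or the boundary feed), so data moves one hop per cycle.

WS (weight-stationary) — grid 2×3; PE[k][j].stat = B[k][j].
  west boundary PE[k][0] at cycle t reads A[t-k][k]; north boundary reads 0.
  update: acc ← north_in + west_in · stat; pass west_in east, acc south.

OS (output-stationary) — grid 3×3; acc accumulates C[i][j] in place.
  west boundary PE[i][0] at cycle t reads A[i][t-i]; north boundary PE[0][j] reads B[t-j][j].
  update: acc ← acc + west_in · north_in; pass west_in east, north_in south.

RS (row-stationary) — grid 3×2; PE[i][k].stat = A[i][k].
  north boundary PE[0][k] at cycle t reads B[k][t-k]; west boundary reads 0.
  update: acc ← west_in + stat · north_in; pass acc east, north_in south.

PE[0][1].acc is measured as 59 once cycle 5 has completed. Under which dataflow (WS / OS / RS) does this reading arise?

— WS: 2×3; PE[0][1] trace:
  after 0 — PE[0][1] acc=0, pass-E 0, pass-S 0
  after 1 — PE[0][1] acc=10, pass-E 5, pass-S 10
  after 2 — PE[0][1] acc=18, pass-E 9, pass-S 18
  after 3 — PE[0][1] acc=2, pass-E 1, pass-S 2
  after 4 — PE[0][1] acc=0, pass-E 0, pass-S 0
  after 5 — PE[0][1] acc=0, pass-E 0, pass-S 0
— OS: 3×3; PE[0][1] trace:
  after 0 — PE[0][1] acc=0, pass-E 0, pass-S 0
  after 1 — PE[0][1] acc=10, pass-E 5, pass-S 2
  after 2 — PE[0][1] acc=59, pass-E 7, pass-S 7
  after 3 — PE[0][1] acc=59, pass-E 0, pass-S 0
  after 4 — PE[0][1] acc=59, pass-E 0, pass-S 0
  after 5 — PE[0][1] acc=59, pass-E 0, pass-S 0
— RS: 3×2; PE[0][1] trace:
  after 0 — PE[0][1] acc=0, pass-E 0, pass-S 0
  after 1 — PE[0][1] acc=66, pass-E 66, pass-S 3
  after 2 — PE[0][1] acc=59, pass-E 59, pass-S 7
  after 3 — PE[0][1] acc=73, pass-E 73, pass-S 9
  after 4 — PE[0][1] acc=0, pass-E 0, pass-S 0
  after 5 — PE[0][1] acc=0, pass-E 0, pass-S 0

dataflow = OS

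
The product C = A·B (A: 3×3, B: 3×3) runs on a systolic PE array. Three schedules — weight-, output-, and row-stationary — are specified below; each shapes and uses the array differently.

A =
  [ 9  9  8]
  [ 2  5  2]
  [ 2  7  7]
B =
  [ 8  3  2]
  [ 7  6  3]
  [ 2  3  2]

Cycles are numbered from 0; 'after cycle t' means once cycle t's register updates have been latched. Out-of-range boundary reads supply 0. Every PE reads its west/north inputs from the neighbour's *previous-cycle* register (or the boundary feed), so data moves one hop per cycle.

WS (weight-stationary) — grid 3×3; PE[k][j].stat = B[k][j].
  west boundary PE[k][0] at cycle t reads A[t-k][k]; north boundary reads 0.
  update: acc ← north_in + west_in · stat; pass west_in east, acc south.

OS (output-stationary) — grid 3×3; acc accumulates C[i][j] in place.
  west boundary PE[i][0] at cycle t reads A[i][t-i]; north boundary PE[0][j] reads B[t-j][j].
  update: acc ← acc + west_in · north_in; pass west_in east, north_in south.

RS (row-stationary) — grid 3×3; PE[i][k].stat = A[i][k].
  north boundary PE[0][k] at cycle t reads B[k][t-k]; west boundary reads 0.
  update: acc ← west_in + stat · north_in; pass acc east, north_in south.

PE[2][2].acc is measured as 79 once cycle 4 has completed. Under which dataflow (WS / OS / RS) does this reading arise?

dataflow = RS

— WS: 3×3; PE[2][2] trace:
  [0] (2,2) acc=0 (h:0 v:0)
  [1] (2,2) acc=0 (h:0 v:0)
  [2] (2,2) acc=0 (h:0 v:0)
  [3] (2,2) acc=0 (h:0 v:0)
  [4] (2,2) acc=61 (h:8 v:61)
— OS: 3×3; PE[2][2] trace:
  [0] (2,2) acc=0 (h:0 v:0)
  [1] (2,2) acc=0 (h:0 v:0)
  [2] (2,2) acc=0 (h:0 v:0)
  [3] (2,2) acc=0 (h:0 v:0)
  [4] (2,2) acc=4 (h:2 v:2)
— RS: 3×3; PE[2][2] trace:
  [0] (2,2) acc=0 (h:0 v:0)
  [1] (2,2) acc=0 (h:0 v:0)
  [2] (2,2) acc=0 (h:0 v:0)
  [3] (2,2) acc=0 (h:0 v:0)
  [4] (2,2) acc=79 (h:79 v:2)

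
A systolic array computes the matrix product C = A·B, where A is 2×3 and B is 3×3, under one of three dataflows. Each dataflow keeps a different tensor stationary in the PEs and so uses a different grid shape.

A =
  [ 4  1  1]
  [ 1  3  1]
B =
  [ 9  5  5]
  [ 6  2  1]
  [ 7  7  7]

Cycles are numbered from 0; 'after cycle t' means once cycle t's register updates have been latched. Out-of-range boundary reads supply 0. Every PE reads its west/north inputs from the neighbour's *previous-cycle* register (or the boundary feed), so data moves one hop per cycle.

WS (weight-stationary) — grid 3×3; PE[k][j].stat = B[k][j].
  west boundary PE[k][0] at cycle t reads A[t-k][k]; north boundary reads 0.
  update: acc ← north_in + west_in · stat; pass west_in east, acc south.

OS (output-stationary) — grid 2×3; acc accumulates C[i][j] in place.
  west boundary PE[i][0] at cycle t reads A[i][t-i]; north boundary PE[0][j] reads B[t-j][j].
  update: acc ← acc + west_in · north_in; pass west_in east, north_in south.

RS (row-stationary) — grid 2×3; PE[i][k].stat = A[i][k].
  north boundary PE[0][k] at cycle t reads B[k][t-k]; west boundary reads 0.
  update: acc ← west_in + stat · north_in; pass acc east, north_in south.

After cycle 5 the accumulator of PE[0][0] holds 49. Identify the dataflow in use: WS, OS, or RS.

dataflow = OS

WS [3×3] PE[0][0] across cycles:
  cycle 0: PE[0][0] → acc 36, east 4, south 36
  cycle 1: PE[0][0] → acc 9, east 1, south 9
  cycle 2: PE[0][0] → acc 0, east 0, south 0
  cycle 3: PE[0][0] → acc 0, east 0, south 0
  cycle 4: PE[0][0] → acc 0, east 0, south 0
  cycle 5: PE[0][0] → acc 0, east 0, south 0
OS [2×3] PE[0][0] across cycles:
  cycle 0: PE[0][0] → acc 36, east 4, south 9
  cycle 1: PE[0][0] → acc 42, east 1, south 6
  cycle 2: PE[0][0] → acc 49, east 1, south 7
  cycle 3: PE[0][0] → acc 49, east 0, south 0
  cycle 4: PE[0][0] → acc 49, east 0, south 0
  cycle 5: PE[0][0] → acc 49, east 0, south 0
RS [2×3] PE[0][0] across cycles:
  cycle 0: PE[0][0] → acc 36, east 36, south 9
  cycle 1: PE[0][0] → acc 20, east 20, south 5
  cycle 2: PE[0][0] → acc 20, east 20, south 5
  cycle 3: PE[0][0] → acc 0, east 0, south 0
  cycle 4: PE[0][0] → acc 0, east 0, south 0
  cycle 5: PE[0][0] → acc 0, east 0, south 0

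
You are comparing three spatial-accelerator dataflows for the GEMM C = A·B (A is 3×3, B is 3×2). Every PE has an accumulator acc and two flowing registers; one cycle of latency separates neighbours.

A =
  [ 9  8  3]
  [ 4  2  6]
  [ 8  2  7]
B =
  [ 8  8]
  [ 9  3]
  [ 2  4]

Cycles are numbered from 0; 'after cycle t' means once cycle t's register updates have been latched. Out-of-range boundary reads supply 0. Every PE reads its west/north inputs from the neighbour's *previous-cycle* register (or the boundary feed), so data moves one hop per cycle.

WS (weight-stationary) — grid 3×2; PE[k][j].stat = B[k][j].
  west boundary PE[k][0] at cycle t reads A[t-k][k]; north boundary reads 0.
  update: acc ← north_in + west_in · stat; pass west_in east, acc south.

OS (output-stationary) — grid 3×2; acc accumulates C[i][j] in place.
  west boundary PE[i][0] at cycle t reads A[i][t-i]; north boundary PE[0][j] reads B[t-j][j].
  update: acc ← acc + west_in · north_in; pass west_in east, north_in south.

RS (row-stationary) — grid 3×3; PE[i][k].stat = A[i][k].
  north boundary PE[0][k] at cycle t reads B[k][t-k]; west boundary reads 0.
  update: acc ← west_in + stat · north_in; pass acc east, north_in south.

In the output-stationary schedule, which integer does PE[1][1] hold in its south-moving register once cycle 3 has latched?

OS on a 3×2 grid — tracing PE[1][1] and its feeders:
  @0  [0,1]  acc 0  |  →0  ↓0
  @0  [1,0]  acc 0  |  →0  ↓0
  @0  [1,1]  acc 0  |  →0  ↓0
  @1  [0,1]  acc 72  |  →9  ↓8
  @1  [1,0]  acc 32  |  →4  ↓8
  @1  [1,1]  acc 0  |  →0  ↓0
  @2  [0,1]  acc 96  |  →8  ↓3
  @2  [1,0]  acc 50  |  →2  ↓9
  @2  [1,1]  acc 32  |  →4  ↓8
  @3  [0,1]  acc 108  |  →3  ↓4
  @3  [1,0]  acc 62  |  →6  ↓2
  @3  [1,1]  acc 38  |  →2  ↓3

register = 3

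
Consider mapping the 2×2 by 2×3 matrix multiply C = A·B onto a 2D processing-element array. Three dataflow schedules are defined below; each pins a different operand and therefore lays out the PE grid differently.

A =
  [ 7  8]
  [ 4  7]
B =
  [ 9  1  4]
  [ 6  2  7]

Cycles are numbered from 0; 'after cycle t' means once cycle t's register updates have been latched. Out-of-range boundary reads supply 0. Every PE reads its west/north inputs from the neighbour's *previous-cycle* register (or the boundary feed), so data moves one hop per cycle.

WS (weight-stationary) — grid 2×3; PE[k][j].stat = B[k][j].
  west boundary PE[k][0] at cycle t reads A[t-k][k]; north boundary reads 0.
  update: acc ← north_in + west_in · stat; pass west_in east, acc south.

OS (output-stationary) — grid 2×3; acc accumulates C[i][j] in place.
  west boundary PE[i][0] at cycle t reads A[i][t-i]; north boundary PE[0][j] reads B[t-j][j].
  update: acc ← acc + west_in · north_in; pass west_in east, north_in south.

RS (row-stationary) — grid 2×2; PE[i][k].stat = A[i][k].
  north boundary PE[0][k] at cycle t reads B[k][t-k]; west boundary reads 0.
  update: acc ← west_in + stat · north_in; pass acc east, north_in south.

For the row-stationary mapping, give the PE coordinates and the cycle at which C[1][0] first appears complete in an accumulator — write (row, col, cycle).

(row, col, cycle) = (1, 1, 2)

RS — PE[1][1] is where C[1][0] collects:
  after 0 — PE[1][1] acc=0, pass-E 0, pass-S 0
  after 1 — PE[1][1] acc=0, pass-E 0, pass-S 0
  after 2 — PE[1][1] acc=78, pass-E 78, pass-S 6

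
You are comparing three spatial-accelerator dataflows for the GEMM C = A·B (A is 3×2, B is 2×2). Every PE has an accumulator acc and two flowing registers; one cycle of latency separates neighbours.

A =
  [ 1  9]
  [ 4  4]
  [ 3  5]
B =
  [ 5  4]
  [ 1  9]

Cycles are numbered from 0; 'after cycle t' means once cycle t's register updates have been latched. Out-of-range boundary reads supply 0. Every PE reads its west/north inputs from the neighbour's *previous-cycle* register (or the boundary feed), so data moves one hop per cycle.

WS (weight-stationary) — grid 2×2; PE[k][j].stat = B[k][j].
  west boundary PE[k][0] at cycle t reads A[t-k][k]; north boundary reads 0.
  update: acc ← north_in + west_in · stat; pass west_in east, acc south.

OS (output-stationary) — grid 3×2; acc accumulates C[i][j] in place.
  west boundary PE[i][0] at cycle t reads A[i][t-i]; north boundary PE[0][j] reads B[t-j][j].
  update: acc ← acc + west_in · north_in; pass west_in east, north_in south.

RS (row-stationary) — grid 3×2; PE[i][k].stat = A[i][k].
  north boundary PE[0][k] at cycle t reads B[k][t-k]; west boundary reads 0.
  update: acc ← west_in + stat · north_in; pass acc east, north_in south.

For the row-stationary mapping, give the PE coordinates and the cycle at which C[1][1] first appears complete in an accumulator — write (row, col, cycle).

(row, col, cycle) = (1, 1, 3)

Under RS, C[1][1] lands at PE[1][1]:
  @0  [1,1]  acc 0  |  →0  ↓0
  @1  [1,1]  acc 0  |  →0  ↓0
  @2  [1,1]  acc 24  |  →24  ↓1
  @3  [1,1]  acc 52  |  →52  ↓9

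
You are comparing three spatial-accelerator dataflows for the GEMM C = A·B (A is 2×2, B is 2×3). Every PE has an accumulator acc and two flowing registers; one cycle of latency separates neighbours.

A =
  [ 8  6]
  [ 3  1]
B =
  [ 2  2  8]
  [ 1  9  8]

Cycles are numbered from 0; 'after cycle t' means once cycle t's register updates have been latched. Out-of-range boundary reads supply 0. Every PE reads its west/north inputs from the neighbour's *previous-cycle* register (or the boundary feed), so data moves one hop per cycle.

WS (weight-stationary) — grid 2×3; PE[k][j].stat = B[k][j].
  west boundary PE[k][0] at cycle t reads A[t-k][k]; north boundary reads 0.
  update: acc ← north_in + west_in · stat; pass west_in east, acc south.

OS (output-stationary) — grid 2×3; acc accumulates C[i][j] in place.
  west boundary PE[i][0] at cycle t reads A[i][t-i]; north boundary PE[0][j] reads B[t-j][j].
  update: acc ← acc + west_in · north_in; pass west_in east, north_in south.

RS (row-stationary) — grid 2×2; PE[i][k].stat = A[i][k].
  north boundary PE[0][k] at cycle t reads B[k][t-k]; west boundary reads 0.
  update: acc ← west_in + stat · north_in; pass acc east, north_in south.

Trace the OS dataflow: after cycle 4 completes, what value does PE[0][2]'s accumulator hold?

Tracing OS — 2×3 array, target PE[0][2]:
  c0 r0c1: 0 / 0 / 0
  c0 r0c2: 0 / 0 / 0
  c1 r0c1: 16 / 8 / 2
  c1 r0c2: 0 / 0 / 0
  c2 r0c1: 70 / 6 / 9
  c2 r0c2: 64 / 8 / 8
  c3 r0c1: 70 / 0 / 0
  c3 r0c2: 112 / 6 / 8
  c4 r0c1: 70 / 0 / 0
  c4 r0c2: 112 / 0 / 0

PE[0][2].acc = 112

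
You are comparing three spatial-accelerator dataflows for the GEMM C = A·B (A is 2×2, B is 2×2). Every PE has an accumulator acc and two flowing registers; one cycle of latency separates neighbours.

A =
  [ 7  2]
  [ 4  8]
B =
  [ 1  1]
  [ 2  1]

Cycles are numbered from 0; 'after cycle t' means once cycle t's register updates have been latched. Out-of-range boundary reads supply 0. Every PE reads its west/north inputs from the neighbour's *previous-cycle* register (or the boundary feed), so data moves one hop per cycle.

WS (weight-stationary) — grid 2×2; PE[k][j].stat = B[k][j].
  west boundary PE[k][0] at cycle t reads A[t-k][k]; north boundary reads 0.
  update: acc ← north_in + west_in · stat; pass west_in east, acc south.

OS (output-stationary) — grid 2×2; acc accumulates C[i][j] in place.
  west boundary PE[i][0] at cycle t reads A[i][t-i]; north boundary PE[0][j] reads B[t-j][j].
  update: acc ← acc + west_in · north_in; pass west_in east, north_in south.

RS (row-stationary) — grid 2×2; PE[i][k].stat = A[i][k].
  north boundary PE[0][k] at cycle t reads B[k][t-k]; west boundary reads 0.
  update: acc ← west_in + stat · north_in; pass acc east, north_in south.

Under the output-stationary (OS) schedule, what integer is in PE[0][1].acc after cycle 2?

PE[0][1].acc = 9

OS (2×2). Following PE[0][1] plus its west/north inputs:
  c0 r0c0: 7 / 7 / 1
  c0 r0c1: 0 / 0 / 0
  c1 r0c0: 11 / 2 / 2
  c1 r0c1: 7 / 7 / 1
  c2 r0c0: 11 / 0 / 0
  c2 r0c1: 9 / 2 / 1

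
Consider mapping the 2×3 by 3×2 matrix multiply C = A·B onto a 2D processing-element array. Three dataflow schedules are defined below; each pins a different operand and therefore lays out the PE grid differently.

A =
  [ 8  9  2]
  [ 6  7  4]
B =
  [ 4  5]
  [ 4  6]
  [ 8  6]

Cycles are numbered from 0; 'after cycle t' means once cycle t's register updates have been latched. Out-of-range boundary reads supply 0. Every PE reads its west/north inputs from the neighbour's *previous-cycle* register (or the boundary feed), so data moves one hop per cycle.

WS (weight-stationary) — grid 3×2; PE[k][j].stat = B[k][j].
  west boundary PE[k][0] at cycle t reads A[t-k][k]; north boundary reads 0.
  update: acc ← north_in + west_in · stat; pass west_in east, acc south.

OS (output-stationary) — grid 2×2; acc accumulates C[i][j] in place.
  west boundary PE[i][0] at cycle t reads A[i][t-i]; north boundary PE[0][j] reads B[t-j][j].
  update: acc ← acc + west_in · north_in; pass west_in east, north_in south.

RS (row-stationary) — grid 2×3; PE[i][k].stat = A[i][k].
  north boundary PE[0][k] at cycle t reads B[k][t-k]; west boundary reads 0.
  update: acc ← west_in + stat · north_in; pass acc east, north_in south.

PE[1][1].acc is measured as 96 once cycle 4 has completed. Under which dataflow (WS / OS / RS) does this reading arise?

WS [3×2] PE[1][1] across cycles:
  step 0 · PE1,1: acc=0; fwd→0 fwd↓0
  step 1 · PE1,1: acc=0; fwd→0 fwd↓0
  step 2 · PE1,1: acc=94; fwd→9 fwd↓94
  step 3 · PE1,1: acc=72; fwd→7 fwd↓72
  step 4 · PE1,1: acc=0; fwd→0 fwd↓0
OS [2×2] PE[1][1] across cycles:
  step 0 · PE1,1: acc=0; fwd→0 fwd↓0
  step 1 · PE1,1: acc=0; fwd→0 fwd↓0
  step 2 · PE1,1: acc=30; fwd→6 fwd↓5
  step 3 · PE1,1: acc=72; fwd→7 fwd↓6
  step 4 · PE1,1: acc=96; fwd→4 fwd↓6
RS [2×3] PE[1][1] across cycles:
  step 0 · PE1,1: acc=0; fwd→0 fwd↓0
  step 1 · PE1,1: acc=0; fwd→0 fwd↓0
  step 2 · PE1,1: acc=52; fwd→52 fwd↓4
  step 3 · PE1,1: acc=72; fwd→72 fwd↓6
  step 4 · PE1,1: acc=0; fwd→0 fwd↓0

dataflow = OS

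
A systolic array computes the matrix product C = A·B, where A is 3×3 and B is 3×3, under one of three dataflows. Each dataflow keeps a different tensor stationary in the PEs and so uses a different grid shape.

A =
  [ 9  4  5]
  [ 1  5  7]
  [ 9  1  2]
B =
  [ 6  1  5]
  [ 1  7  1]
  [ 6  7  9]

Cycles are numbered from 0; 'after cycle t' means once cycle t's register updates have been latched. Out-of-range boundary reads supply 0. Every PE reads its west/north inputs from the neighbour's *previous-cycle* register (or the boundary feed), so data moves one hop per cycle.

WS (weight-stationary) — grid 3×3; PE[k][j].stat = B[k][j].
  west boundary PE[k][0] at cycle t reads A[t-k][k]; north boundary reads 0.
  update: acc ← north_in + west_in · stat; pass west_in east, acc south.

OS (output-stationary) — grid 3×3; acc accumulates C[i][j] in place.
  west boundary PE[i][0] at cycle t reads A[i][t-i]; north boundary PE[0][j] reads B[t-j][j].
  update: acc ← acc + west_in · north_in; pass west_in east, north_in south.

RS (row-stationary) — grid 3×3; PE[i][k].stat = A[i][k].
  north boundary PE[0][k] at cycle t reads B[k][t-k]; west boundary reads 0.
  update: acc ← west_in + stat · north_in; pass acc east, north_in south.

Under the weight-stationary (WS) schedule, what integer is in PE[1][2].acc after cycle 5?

WS 3×3: PE[1][2] cycle-by-cycle (with neighbour feeds):
  @0  [0,2]  acc 0  |  →0  ↓0
  @0  [1,1]  acc 0  |  →0  ↓0
  @0  [1,2]  acc 0  |  →0  ↓0
  @1  [0,2]  acc 0  |  →0  ↓0
  @1  [1,1]  acc 0  |  →0  ↓0
  @1  [1,2]  acc 0  |  →0  ↓0
  @2  [0,2]  acc 45  |  →9  ↓45
  @2  [1,1]  acc 37  |  →4  ↓37
  @2  [1,2]  acc 0  |  →0  ↓0
  @3  [0,2]  acc 5  |  →1  ↓5
  @3  [1,1]  acc 36  |  →5  ↓36
  @3  [1,2]  acc 49  |  →4  ↓49
  @4  [0,2]  acc 45  |  →9  ↓45
  @4  [1,1]  acc 16  |  →1  ↓16
  @4  [1,2]  acc 10  |  →5  ↓10
  @5  [0,2]  acc 0  |  →0  ↓0
  @5  [1,1]  acc 0  |  →0  ↓0
  @5  [1,2]  acc 46  |  →1  ↓46

PE[1][2].acc = 46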